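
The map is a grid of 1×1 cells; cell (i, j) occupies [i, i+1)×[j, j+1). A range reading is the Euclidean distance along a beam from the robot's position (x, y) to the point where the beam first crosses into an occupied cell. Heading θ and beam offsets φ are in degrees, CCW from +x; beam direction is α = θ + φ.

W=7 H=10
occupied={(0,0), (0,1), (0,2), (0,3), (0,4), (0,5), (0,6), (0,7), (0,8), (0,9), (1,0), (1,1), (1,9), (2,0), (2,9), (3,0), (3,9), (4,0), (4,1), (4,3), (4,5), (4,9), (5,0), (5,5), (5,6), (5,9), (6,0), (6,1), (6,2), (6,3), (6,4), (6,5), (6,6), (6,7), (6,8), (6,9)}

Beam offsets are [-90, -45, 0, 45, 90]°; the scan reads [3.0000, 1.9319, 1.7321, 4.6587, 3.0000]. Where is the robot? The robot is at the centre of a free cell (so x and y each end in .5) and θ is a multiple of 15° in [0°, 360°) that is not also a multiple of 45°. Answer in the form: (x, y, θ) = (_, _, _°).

Enumerate (i+0.5, j+0.5, θ) over the 34 free cells and 16 admissible headings. For each, cast all 5 beams and compare to the given ranges.
  (5.5, 7.5, 255°): beam 1 = 4.6587 ≠ 3.0000 ✗
  (3.5, 8.5, 210°): beam 1 = 0.5774 ≠ 3.0000 ✗
  (4.5, 7.5, 30°): beam 1 = 1.0000 ≠ 3.0000 ✗
  …
  (2.5, 4.5, 30°): r_1=3.0000, r_2=1.9319, r_3=1.7321, r_4=4.6587, r_5=3.0000 — all match ✓
Unique over the lattice → pose = (2.5, 4.5, 30°).

(x, y, θ) = (2.5, 4.5, 30°)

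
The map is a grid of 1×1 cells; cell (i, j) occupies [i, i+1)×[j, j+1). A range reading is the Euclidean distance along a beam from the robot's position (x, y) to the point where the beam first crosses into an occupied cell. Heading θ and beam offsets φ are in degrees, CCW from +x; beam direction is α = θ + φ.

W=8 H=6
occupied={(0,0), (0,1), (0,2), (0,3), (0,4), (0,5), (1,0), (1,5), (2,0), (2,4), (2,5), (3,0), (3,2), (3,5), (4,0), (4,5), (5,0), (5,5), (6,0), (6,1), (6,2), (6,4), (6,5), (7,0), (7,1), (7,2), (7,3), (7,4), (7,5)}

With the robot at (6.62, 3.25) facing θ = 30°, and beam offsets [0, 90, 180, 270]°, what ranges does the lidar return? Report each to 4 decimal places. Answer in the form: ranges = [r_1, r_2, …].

ranges = [0.4388, 0.8660, 0.5000, 0.2887]

beam 1: φ=0°, α=30°
  d=(0.8660,0.5000)  start (6,3)  tX=0.4388 tY=1.5000  stride 1/|dx|=1.1547 1/|dy|=2.0000
    cross x-line → (7,3), t=0.4388 (wall)
  → r_1 = 0.4388
beam 2: φ=90°, α=120°
  d=(-0.5000,0.8660)  start (6,3)  tX=1.2400 tY=0.8660  stride 1/|dx|=2.0000 1/|dy|=1.1547
    cross y-line → (6,4), t=0.8660 (wall)
  → r_2 = 0.8660
beam 3: φ=180°, α=210°
  d=(-0.8660,-0.5000)  start (6,3)  tX=0.7159 tY=0.5000  stride 1/|dx|=1.1547 1/|dy|=2.0000
    cross y-line → (6,2), t=0.5000 (wall)
  → r_3 = 0.5000
beam 4: φ=270°, α=300°
  d=(0.5000,-0.8660)  start (6,3)  tX=0.7600 tY=0.2887  stride 1/|dx|=2.0000 1/|dy|=1.1547
    cross y-line → (6,2), t=0.2887 (wall)
  → r_4 = 0.2887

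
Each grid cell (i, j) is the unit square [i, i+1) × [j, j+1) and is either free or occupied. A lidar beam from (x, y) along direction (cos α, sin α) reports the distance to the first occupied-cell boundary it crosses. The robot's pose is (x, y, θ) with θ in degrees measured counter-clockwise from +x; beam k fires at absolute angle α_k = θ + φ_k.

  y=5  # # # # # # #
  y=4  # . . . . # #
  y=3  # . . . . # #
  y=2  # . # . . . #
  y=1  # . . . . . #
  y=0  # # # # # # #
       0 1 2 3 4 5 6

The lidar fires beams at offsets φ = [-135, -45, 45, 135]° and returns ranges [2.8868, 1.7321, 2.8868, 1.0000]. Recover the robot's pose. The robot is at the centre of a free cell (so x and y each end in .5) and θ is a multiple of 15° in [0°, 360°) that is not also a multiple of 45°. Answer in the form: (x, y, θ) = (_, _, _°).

(x, y, θ) = (3.5, 3.5, 105°)

Enumerate (i+0.5, j+0.5, θ) over the 17 free cells and 16 admissible headings. For each, cast all 4 beams and compare to the given ranges.
  (1.5, 2.5, 195°): beam 2 = 0.5774 ≠ 1.7321 ✗
  (2.5, 1.5, 285°): beam 1 = 1.7321 ≠ 2.8868 ✗
  (4.5, 2.5, 240°): beam 1 = 2.5882 ≠ 2.8868 ✗
  (5.5, 1.5, 195°): beam 1 = 1.0000 ≠ 2.8868 ✗
  (3.5, 1.5, 75°): beam 1 = 0.5774 ≠ 2.8868 ✗
  …
  (3.5, 3.5, 105°): r_1=2.8868, r_2=1.7321, r_3=2.8868, r_4=1.0000 — all match ✓
Unique over the lattice → pose = (3.5, 3.5, 105°).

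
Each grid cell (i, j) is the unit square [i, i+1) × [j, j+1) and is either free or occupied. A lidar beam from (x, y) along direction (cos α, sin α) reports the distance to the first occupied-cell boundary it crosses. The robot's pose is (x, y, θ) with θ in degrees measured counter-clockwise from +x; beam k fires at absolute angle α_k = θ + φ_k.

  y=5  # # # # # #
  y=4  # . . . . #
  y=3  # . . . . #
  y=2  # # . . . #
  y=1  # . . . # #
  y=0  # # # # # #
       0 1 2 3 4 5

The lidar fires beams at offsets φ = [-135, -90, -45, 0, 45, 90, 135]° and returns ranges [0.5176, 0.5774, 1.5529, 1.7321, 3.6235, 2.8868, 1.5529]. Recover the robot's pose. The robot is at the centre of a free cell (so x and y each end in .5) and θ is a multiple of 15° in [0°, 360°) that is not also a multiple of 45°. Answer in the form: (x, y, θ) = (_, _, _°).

The pose lattice has 14·16 = 224 candidates. Test each by forward raycasting.
  (3.5, 4.5, 255°): beam 1 = 0.5774 ≠ 0.5176 ✗
  (2.5, 1.5, 150°): beam 1 = 1.5529 ≠ 0.5176 ✗
  (3.5, 1.5, 195°): beam 1 = 3.0000 ≠ 0.5176 ✗
  (3.5, 3.5, 150°): beam 1 = 1.5529 ≠ 0.5176 ✗
  …
  (4.5, 3.5, 120°): r_1=0.5176, r_2=0.5774, r_3=1.5529, r_4=1.7321, r_5=3.6235, r_6=2.8868, r_7=1.5529 — all match ✓
Unique over the lattice → pose = (4.5, 3.5, 120°).

(x, y, θ) = (4.5, 3.5, 120°)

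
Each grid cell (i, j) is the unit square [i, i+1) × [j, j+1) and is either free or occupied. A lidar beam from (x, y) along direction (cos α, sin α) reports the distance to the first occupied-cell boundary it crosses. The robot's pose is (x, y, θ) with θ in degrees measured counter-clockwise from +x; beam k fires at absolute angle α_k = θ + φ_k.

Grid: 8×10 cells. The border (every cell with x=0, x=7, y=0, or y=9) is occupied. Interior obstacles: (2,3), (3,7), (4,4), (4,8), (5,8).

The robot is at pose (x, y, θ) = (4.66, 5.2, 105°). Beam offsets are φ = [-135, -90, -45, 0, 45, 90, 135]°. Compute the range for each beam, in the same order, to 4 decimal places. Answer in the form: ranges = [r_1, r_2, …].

beam 1: φ=-135°, α=330°
  d=(0.8660,-0.5000)  start (4,5)  tX=0.3926 tY=0.4000  stride 1/|dx|=1.1547 1/|dy|=2.0000
    cross x-line → (5,5), t=0.3926
    cross y-line → (5,4), t=0.4000
    cross x-line → (6,4), t=1.5473
    cross y-line → (6,3), t=2.4000
    cross x-line → (7,3), t=2.7020 (wall)
  → r_1 = 2.7020
beam 2: φ=-90°, α=15°
  d=(0.9659,0.2588)  start (4,5)  tX=0.3520 tY=3.0910  stride 1/|dx|=1.0353 1/|dy|=3.8637
    cross x-line → (5,5), t=0.3520
    cross x-line → (6,5), t=1.3873
    cross x-line → (7,5), t=2.4225 (wall)
  → r_2 = 2.4225
beam 3: φ=-45°, α=60°
  d=(0.5000,0.8660)  start (4,5)  tX=0.6800 tY=0.9238  stride 1/|dx|=2.0000 1/|dy|=1.1547
    cross x-line → (5,5), t=0.6800
    cross y-line → (5,6), t=0.9238
    cross y-line → (5,7), t=2.0785
    cross x-line → (6,7), t=2.6800
    cross y-line → (6,8), t=3.2332
    cross y-line → (6,9), t=4.3879 (wall)
  → r_3 = 4.3879
beam 4: φ=0°, α=105°
  d=(-0.2588,0.9659)  start (4,5)  tX=2.5500 tY=0.8282  stride 1/|dx|=3.8637 1/|dy|=1.0353
    cross y-line → (4,6), t=0.8282
    cross y-line → (4,7), t=1.8635
    cross x-line → (3,7), t=2.5500 (wall)
  → r_4 = 2.5500
beam 5: φ=45°, α=150°
  d=(-0.8660,0.5000)  start (4,5)  tX=0.7621 tY=1.6000  stride 1/|dx|=1.1547 1/|dy|=2.0000
    cross x-line → (3,5), t=0.7621
    cross y-line → (3,6), t=1.6000
    cross x-line → (2,6), t=1.9168
    cross x-line → (1,6), t=3.0715
    cross y-line → (1,7), t=3.6000
    cross x-line → (0,7), t=4.2262 (wall)
  → r_5 = 4.2262
beam 6: φ=90°, α=195°
  d=(-0.9659,-0.2588)  start (4,5)  tX=0.6833 tY=0.7727  stride 1/|dx|=1.0353 1/|dy|=3.8637
    cross x-line → (3,5), t=0.6833
    cross y-line → (3,4), t=0.7727
    cross x-line → (2,4), t=1.7186
    cross x-line → (1,4), t=2.7538
    cross x-line → (0,4), t=3.7891 (wall)
  → r_6 = 3.7891
beam 7: φ=135°, α=240°
  d=(-0.5000,-0.8660)  start (4,5)  tX=1.3200 tY=0.2309  stride 1/|dx|=2.0000 1/|dy|=1.1547
    cross y-line → (4,4), t=0.2309 (wall)
  → r_7 = 0.2309

ranges = [2.7020, 2.4225, 4.3879, 2.5500, 4.2262, 3.7891, 0.2309]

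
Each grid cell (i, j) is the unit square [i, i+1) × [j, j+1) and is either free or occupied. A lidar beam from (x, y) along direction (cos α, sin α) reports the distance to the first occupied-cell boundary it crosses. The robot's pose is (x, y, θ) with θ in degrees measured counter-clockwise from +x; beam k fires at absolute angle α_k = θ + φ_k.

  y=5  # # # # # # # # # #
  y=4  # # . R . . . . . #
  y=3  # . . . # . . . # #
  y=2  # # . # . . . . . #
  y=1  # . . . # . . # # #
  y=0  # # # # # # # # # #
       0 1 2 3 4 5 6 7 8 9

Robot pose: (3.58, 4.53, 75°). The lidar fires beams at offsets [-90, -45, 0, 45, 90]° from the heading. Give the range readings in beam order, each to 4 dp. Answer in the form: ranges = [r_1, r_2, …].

beam 1: φ=-90°, α=345°
  d=(0.9659,-0.2588)  start (3,4)  tX=0.4348 tY=2.0478  stride 1/|dx|=1.0353 1/|dy|=3.8637
    cross x-line → (4,4), t=0.4348
    cross x-line → (5,4), t=1.4701
    cross y-line → (5,3), t=2.0478
    cross x-line → (6,3), t=2.5054
    cross x-line → (7,3), t=3.5406
    cross x-line → (8,3), t=4.5759 (wall)
  → r_1 = 4.5759
beam 2: φ=-45°, α=30°
  d=(0.8660,0.5000)  start (3,4)  tX=0.4850 tY=0.9400  stride 1/|dx|=1.1547 1/|dy|=2.0000
    cross x-line → (4,4), t=0.4850
    cross y-line → (4,5), t=0.9400 (wall)
  → r_2 = 0.9400
beam 3: φ=0°, α=75°
  d=(0.2588,0.9659)  start (3,4)  tX=1.6228 tY=0.4866  stride 1/|dx|=3.8637 1/|dy|=1.0353
    cross y-line → (3,5), t=0.4866 (wall)
  → r_3 = 0.4866
beam 4: φ=45°, α=120°
  d=(-0.5000,0.8660)  start (3,4)  tX=1.1600 tY=0.5427  stride 1/|dx|=2.0000 1/|dy|=1.1547
    cross y-line → (3,5), t=0.5427 (wall)
  → r_4 = 0.5427
beam 5: φ=90°, α=165°
  d=(-0.9659,0.2588)  start (3,4)  tX=0.6005 tY=1.8159  stride 1/|dx|=1.0353 1/|dy|=3.8637
    cross x-line → (2,4), t=0.6005
    cross x-line → (1,4), t=1.6357 (wall)
  → r_5 = 1.6357

ranges = [4.5759, 0.9400, 0.4866, 0.5427, 1.6357]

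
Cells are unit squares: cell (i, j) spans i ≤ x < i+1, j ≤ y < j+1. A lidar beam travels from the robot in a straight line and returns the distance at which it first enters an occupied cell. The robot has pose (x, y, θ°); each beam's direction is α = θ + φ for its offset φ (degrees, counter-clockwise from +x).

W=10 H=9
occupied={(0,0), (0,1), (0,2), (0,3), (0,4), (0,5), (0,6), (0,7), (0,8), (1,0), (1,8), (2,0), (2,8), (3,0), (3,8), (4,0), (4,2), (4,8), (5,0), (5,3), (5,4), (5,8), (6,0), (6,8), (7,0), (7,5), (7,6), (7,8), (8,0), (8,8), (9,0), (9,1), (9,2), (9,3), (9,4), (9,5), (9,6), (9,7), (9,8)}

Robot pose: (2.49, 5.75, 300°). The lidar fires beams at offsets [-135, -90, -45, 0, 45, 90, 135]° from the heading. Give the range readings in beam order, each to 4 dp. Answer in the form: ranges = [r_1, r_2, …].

beam 1: φ=-135°, α=165°
  dir = (cos 165°, sin 165°) = (-0.9659, 0.2588); from cell (2,5)
  next x-line at t=0.5073, next y-line at t=0.9659; Δt_x=1.0353, Δt_y=3.8637
    x: enter (1,5) at t=0.5073
    y: enter (1,6) at t=0.9659
    x: enter (0,6) at t=1.5426 ← occupied
  → r_1 = 1.5426
beam 2: φ=-90°, α=210°
  dir = (cos 210°, sin 210°) = (-0.8660, -0.5000); from cell (2,5)
  next x-line at t=0.5658, next y-line at t=1.5000; Δt_x=1.1547, Δt_y=2.0000
    x: enter (1,5) at t=0.5658
    y: enter (1,4) at t=1.5000
    x: enter (0,4) at t=1.7205 ← occupied
  → r_2 = 1.7205
beam 3: φ=-45°, α=255°
  dir = (cos 255°, sin 255°) = (-0.2588, -0.9659); from cell (2,5)
  next x-line at t=1.8932, next y-line at t=0.7765; Δt_x=3.8637, Δt_y=1.0353
    y: enter (2,4) at t=0.7765
    y: enter (2,3) at t=1.8117
    x: enter (1,3) at t=1.8932
    y: enter (1,2) at t=2.8470
    y: enter (1,1) at t=3.8823
    y: enter (1,0) at t=4.9176 ← occupied
  → r_3 = 4.9176
beam 4: φ=0°, α=300°
  dir = (cos 300°, sin 300°) = (0.5000, -0.8660); from cell (2,5)
  next x-line at t=1.0200, next y-line at t=0.8660; Δt_x=2.0000, Δt_y=1.1547
    y: enter (2,4) at t=0.8660
    x: enter (3,4) at t=1.0200
    y: enter (3,3) at t=2.0207
    x: enter (4,3) at t=3.0200
    y: enter (4,2) at t=3.1754 ← occupied
  → r_4 = 3.1754
beam 5: φ=45°, α=345°
  dir = (cos 345°, sin 345°) = (0.9659, -0.2588); from cell (2,5)
  next x-line at t=0.5280, next y-line at t=2.8978; Δt_x=1.0353, Δt_y=3.8637
    x: enter (3,5) at t=0.5280
    x: enter (4,5) at t=1.5633
    x: enter (5,5) at t=2.5985
    y: enter (5,4) at t=2.8978 ← occupied
  → r_5 = 2.8978
beam 6: φ=90°, α=30°
  dir = (cos 30°, sin 30°) = (0.8660, 0.5000); from cell (2,5)
  next x-line at t=0.5889, next y-line at t=0.5000; Δt_x=1.1547, Δt_y=2.0000
    y: enter (2,6) at t=0.5000
    x: enter (3,6) at t=0.5889
    x: enter (4,6) at t=1.7436
    y: enter (4,7) at t=2.5000
    x: enter (5,7) at t=2.8983
    x: enter (6,7) at t=4.0530
    y: enter (6,8) at t=4.5000 ← occupied
  → r_6 = 4.5000
beam 7: φ=135°, α=75°
  dir = (cos 75°, sin 75°) = (0.2588, 0.9659); from cell (2,5)
  next x-line at t=1.9705, next y-line at t=0.2588; Δt_x=3.8637, Δt_y=1.0353
    y: enter (2,6) at t=0.2588
    y: enter (2,7) at t=1.2941
    x: enter (3,7) at t=1.9705
    y: enter (3,8) at t=2.3294 ← occupied
  → r_7 = 2.3294

ranges = [1.5426, 1.7205, 4.9176, 3.1754, 2.8978, 4.5000, 2.3294]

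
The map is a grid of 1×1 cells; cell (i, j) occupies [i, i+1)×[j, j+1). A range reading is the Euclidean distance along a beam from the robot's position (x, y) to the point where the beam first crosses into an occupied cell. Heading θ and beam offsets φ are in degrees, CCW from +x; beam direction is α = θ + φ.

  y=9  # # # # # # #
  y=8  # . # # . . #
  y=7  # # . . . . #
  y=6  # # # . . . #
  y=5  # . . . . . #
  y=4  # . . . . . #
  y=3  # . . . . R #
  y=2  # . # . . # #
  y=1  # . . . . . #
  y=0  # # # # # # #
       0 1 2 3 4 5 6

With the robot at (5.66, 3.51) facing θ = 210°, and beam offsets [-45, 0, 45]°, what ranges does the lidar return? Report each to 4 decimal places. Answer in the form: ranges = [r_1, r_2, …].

beam 1: φ=-45°, α=165°
  direction (-0.9659, 0.2588); cell (5,3); t to first gridline: x 0.6833, y 1.8932 (then +1.0353 / +3.8637)
    (4,3) via x @ 0.6833
    (3,3) via x @ 1.7186
    (3,4) via y @ 1.8932
    (2,4) via x @ 2.7538
    (1,4) via x @ 3.7891
    (0,4) via x @ 4.8244  # hit
  → r_1 = 4.8244
beam 2: φ=0°, α=210°
  direction (-0.8660, -0.5000); cell (5,3); t to first gridline: x 0.7621, y 1.0200 (then +1.1547 / +2.0000)
    (4,3) via x @ 0.7621
    (4,2) via y @ 1.0200
    (3,2) via x @ 1.9168
    (3,1) via y @ 3.0200
    (2,1) via x @ 3.0715
    (1,1) via x @ 4.2262
    (1,0) via y @ 5.0200  # hit
  → r_2 = 5.0200
beam 3: φ=45°, α=255°
  direction (-0.2588, -0.9659); cell (5,3); t to first gridline: x 2.5500, y 0.5280 (then +3.8637 / +1.0353)
    (5,2) via y @ 0.5280  # hit
  → r_3 = 0.5280

ranges = [4.8244, 5.0200, 0.5280]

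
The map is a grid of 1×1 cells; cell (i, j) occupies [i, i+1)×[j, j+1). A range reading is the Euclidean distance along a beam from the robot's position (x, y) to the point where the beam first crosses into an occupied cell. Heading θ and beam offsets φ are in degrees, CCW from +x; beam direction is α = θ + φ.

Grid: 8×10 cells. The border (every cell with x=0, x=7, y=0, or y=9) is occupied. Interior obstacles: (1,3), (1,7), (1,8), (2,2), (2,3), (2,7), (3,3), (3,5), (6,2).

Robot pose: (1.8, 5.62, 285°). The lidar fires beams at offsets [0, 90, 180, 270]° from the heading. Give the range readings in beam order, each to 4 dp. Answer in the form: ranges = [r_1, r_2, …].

beam 1: φ=0°, α=285°
  cosα=0.2588 sinα=-0.9659 | (1,5) | tMaxX 0.7727 tMaxY 0.6419 | tΔX 3.8637 tΔY 1.0353
    t=0.6419 [y] (1,4)
    t=0.7727 [x] (2,4)
    t=1.6771 [y] (2,3) — stop
  → r_1 = 1.6771
beam 2: φ=90°, α=15°
  cosα=0.9659 sinα=0.2588 | (1,5) | tMaxX 0.2071 tMaxY 1.4682 | tΔX 1.0353 tΔY 3.8637
    t=0.2071 [x] (2,5)
    t=1.2423 [x] (3,5) — stop
  → r_2 = 1.2423
beam 3: φ=180°, α=105°
  cosα=-0.2588 sinα=0.9659 | (1,5) | tMaxX 3.0910 tMaxY 0.3934 | tΔX 3.8637 tΔY 1.0353
    t=0.3934 [y] (1,6)
    t=1.4287 [y] (1,7) — stop
  → r_3 = 1.4287
beam 4: φ=270°, α=195°
  cosα=-0.9659 sinα=-0.2588 | (1,5) | tMaxX 0.8282 tMaxY 2.3955 | tΔX 1.0353 tΔY 3.8637
    t=0.8282 [x] (0,5) — stop
  → r_4 = 0.8282

ranges = [1.6771, 1.2423, 1.4287, 0.8282]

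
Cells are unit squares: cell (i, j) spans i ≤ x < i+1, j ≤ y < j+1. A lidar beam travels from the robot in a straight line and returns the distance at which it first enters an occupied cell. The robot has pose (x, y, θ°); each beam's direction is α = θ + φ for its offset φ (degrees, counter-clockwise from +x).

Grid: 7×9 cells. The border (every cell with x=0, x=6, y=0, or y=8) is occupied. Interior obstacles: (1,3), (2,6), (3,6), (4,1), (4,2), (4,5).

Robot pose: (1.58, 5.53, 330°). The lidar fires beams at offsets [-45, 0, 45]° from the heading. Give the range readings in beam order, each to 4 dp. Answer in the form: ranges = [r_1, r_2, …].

ranges = [1.5840, 5.1038, 1.8159]

beam 1: φ=-45°, α=285°
  d=(0.2588,-0.9659)  start (1,5)  tX=1.6228 tY=0.5487  stride 1/|dx|=3.8637 1/|dy|=1.0353
    cross y-line → (1,4), t=0.5487
    cross y-line → (1,3), t=1.5840 (wall)
  → r_1 = 1.5840
beam 2: φ=0°, α=330°
  d=(0.8660,-0.5000)  start (1,5)  tX=0.4850 tY=1.0600  stride 1/|dx|=1.1547 1/|dy|=2.0000
    cross x-line → (2,5), t=0.4850
    cross y-line → (2,4), t=1.0600
    cross x-line → (3,4), t=1.6397
    cross x-line → (4,4), t=2.7944
    cross y-line → (4,3), t=3.0600
    cross x-line → (5,3), t=3.9491
    cross y-line → (5,2), t=5.0600
    cross x-line → (6,2), t=5.1038 (wall)
  → r_2 = 5.1038
beam 3: φ=45°, α=15°
  d=(0.9659,0.2588)  start (1,5)  tX=0.4348 tY=1.8159  stride 1/|dx|=1.0353 1/|dy|=3.8637
    cross x-line → (2,5), t=0.4348
    cross x-line → (3,5), t=1.4701
    cross y-line → (3,6), t=1.8159 (wall)
  → r_3 = 1.8159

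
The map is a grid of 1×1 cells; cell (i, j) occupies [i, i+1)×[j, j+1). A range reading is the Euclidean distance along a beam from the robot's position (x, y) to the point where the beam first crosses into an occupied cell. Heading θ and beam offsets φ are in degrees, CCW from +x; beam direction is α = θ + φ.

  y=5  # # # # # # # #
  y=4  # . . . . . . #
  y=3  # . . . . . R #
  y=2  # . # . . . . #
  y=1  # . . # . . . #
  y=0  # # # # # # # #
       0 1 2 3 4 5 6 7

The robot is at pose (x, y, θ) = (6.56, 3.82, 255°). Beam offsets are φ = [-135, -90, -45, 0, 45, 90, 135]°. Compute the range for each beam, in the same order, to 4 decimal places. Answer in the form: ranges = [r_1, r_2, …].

beam 1: φ=-135°, α=120°
  dir = (cos 120°, sin 120°) = (-0.5000, 0.8660); from cell (6,3)
  next x-line at t=1.1200, next y-line at t=0.2078; Δt_x=2.0000, Δt_y=1.1547
    y: enter (6,4) at t=0.2078
    x: enter (5,4) at t=1.1200
    y: enter (5,5) at t=1.3625 ← occupied
  → r_1 = 1.3625
beam 2: φ=-90°, α=165°
  dir = (cos 165°, sin 165°) = (-0.9659, 0.2588); from cell (6,3)
  next x-line at t=0.5798, next y-line at t=0.6955; Δt_x=1.0353, Δt_y=3.8637
    x: enter (5,3) at t=0.5798
    y: enter (5,4) at t=0.6955
    x: enter (4,4) at t=1.6150
    x: enter (3,4) at t=2.6503
    x: enter (2,4) at t=3.6856
    y: enter (2,5) at t=4.5592 ← occupied
  → r_2 = 4.5592
beam 3: φ=-45°, α=210°
  dir = (cos 210°, sin 210°) = (-0.8660, -0.5000); from cell (6,3)
  next x-line at t=0.6466, next y-line at t=1.6400; Δt_x=1.1547, Δt_y=2.0000
    x: enter (5,3) at t=0.6466
    y: enter (5,2) at t=1.6400
    x: enter (4,2) at t=1.8013
    x: enter (3,2) at t=2.9560
    y: enter (3,1) at t=3.6400 ← occupied
  → r_3 = 3.6400
beam 4: φ=0°, α=255°
  dir = (cos 255°, sin 255°) = (-0.2588, -0.9659); from cell (6,3)
  next x-line at t=2.1637, next y-line at t=0.8489; Δt_x=3.8637, Δt_y=1.0353
    y: enter (6,2) at t=0.8489
    y: enter (6,1) at t=1.8842
    x: enter (5,1) at t=2.1637
    y: enter (5,0) at t=2.9195 ← occupied
  → r_4 = 2.9195
beam 5: φ=45°, α=300°
  dir = (cos 300°, sin 300°) = (0.5000, -0.8660); from cell (6,3)
  next x-line at t=0.8800, next y-line at t=0.9469; Δt_x=2.0000, Δt_y=1.1547
    x: enter (7,3) at t=0.8800 ← occupied
  → r_5 = 0.8800
beam 6: φ=90°, α=345°
  dir = (cos 345°, sin 345°) = (0.9659, -0.2588); from cell (6,3)
  next x-line at t=0.4555, next y-line at t=3.1682; Δt_x=1.0353, Δt_y=3.8637
    x: enter (7,3) at t=0.4555 ← occupied
  → r_6 = 0.4555
beam 7: φ=135°, α=30°
  dir = (cos 30°, sin 30°) = (0.8660, 0.5000); from cell (6,3)
  next x-line at t=0.5081, next y-line at t=0.3600; Δt_x=1.1547, Δt_y=2.0000
    y: enter (6,4) at t=0.3600
    x: enter (7,4) at t=0.5081 ← occupied
  → r_7 = 0.5081

ranges = [1.3625, 4.5592, 3.6400, 2.9195, 0.8800, 0.4555, 0.5081]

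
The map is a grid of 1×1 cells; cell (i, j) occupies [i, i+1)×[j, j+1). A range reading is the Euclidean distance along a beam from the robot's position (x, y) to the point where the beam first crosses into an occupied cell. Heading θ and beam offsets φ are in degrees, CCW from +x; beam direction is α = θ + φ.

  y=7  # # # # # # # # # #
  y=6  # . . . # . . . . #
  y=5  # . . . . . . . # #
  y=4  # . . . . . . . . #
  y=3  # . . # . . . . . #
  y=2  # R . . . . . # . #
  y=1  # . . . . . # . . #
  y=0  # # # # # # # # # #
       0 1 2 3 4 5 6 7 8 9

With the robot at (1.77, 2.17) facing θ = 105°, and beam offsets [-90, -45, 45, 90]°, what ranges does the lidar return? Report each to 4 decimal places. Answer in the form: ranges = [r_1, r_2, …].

ranges = [7.4850, 4.4600, 0.8891, 0.7972]

beam 1: φ=-90°, α=15°
  direction (0.9659, 0.2588); cell (1,2); t to first gridline: x 0.2381, y 3.2069 (then +1.0353 / +3.8637)
    (2,2) via x @ 0.2381
    (3,2) via x @ 1.2734
    (4,2) via x @ 2.3087
    (4,3) via y @ 3.2069
    (5,3) via x @ 3.3439
    (6,3) via x @ 4.3792
    (7,3) via x @ 5.4145
    (8,3) via x @ 6.4498
    (8,4) via y @ 7.0706
    (9,4) via x @ 7.4850  # hit
  → r_1 = 7.4850
beam 2: φ=-45°, α=60°
  direction (0.5000, 0.8660); cell (1,2); t to first gridline: x 0.4600, y 0.9584 (then +2.0000 / +1.1547)
    (2,2) via x @ 0.4600
    (2,3) via y @ 0.9584
    (2,4) via y @ 2.1131
    (3,4) via x @ 2.4600
    (3,5) via y @ 3.2678
    (3,6) via y @ 4.4225
    (4,6) via x @ 4.4600  # hit
  → r_2 = 4.4600
beam 3: φ=45°, α=150°
  direction (-0.8660, 0.5000); cell (1,2); t to first gridline: x 0.8891, y 1.6600 (then +1.1547 / +2.0000)
    (0,2) via x @ 0.8891  # hit
  → r_3 = 0.8891
beam 4: φ=90°, α=195°
  direction (-0.9659, -0.2588); cell (1,2); t to first gridline: x 0.7972, y 0.6568 (then +1.0353 / +3.8637)
    (1,1) via y @ 0.6568
    (0,1) via x @ 0.7972  # hit
  → r_4 = 0.7972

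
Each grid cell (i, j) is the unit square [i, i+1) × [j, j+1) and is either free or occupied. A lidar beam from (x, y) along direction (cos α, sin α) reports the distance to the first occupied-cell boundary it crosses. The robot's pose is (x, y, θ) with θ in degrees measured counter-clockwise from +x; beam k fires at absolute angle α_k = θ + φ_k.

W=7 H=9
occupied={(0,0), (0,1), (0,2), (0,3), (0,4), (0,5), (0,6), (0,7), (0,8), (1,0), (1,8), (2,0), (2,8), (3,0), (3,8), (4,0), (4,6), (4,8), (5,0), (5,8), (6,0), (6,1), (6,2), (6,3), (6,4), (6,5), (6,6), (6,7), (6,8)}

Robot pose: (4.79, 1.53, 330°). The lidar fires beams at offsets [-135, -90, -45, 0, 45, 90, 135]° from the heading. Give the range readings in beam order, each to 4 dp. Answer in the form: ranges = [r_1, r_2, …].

beam 1: φ=-135°, α=195°
  cosα=-0.9659 sinα=-0.2588 | (4,1) | tMaxX 0.8179 tMaxY 2.0478 | tΔX 1.0353 tΔY 3.8637
    t=0.8179 [x] (3,1)
    t=1.8531 [x] (2,1)
    t=2.0478 [y] (2,0) — stop
  → r_1 = 2.0478
beam 2: φ=-90°, α=240°
  cosα=-0.5000 sinα=-0.8660 | (4,1) | tMaxX 1.5800 tMaxY 0.6120 | tΔX 2.0000 tΔY 1.1547
    t=0.6120 [y] (4,0) — stop
  → r_2 = 0.6120
beam 3: φ=-45°, α=285°
  cosα=0.2588 sinα=-0.9659 | (4,1) | tMaxX 0.8114 tMaxY 0.5487 | tΔX 3.8637 tΔY 1.0353
    t=0.5487 [y] (4,0) — stop
  → r_3 = 0.5487
beam 4: φ=0°, α=330°
  cosα=0.8660 sinα=-0.5000 | (4,1) | tMaxX 0.2425 tMaxY 1.0600 | tΔX 1.1547 tΔY 2.0000
    t=0.2425 [x] (5,1)
    t=1.0600 [y] (5,0) — stop
  → r_4 = 1.0600
beam 5: φ=45°, α=15°
  cosα=0.9659 sinα=0.2588 | (4,1) | tMaxX 0.2174 tMaxY 1.8159 | tΔX 1.0353 tΔY 3.8637
    t=0.2174 [x] (5,1)
    t=1.2527 [x] (6,1) — stop
  → r_5 = 1.2527
beam 6: φ=90°, α=60°
  cosα=0.5000 sinα=0.8660 | (4,1) | tMaxX 0.4200 tMaxY 0.5427 | tΔX 2.0000 tΔY 1.1547
    t=0.4200 [x] (5,1)
    t=0.5427 [y] (5,2)
    t=1.6974 [y] (5,3)
    t=2.4200 [x] (6,3) — stop
  → r_6 = 2.4200
beam 7: φ=135°, α=105°
  cosα=-0.2588 sinα=0.9659 | (4,1) | tMaxX 3.0523 tMaxY 0.4866 | tΔX 3.8637 tΔY 1.0353
    t=0.4866 [y] (4,2)
    t=1.5219 [y] (4,3)
    t=2.5571 [y] (4,4)
    t=3.0523 [x] (3,4)
    t=3.5924 [y] (3,5)
    t=4.6277 [y] (3,6)
    t=5.6630 [y] (3,7)
    t=6.6982 [y] (3,8) — stop
  → r_7 = 6.6982

ranges = [2.0478, 0.6120, 0.5487, 1.0600, 1.2527, 2.4200, 6.6982]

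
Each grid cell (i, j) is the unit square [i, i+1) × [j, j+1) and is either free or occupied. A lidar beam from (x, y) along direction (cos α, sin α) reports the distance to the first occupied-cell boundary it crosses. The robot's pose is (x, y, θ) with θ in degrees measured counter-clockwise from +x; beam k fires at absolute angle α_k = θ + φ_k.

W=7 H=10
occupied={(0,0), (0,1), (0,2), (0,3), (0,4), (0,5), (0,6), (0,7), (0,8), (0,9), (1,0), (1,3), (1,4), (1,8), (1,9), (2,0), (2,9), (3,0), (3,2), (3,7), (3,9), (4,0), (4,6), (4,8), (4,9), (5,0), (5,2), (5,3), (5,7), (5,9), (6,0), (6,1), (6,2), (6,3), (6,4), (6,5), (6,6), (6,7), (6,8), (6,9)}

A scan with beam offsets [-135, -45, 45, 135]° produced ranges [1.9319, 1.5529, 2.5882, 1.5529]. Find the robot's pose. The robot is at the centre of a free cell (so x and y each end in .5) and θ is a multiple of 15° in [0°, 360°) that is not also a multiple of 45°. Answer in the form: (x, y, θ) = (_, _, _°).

(x, y, θ) = (2.5, 6.5, 30°)

The pose lattice has 30·16 = 480 candidates. Test each by forward raycasting.
  (5.5, 5.5, 330°): beam 1 = 3.6235 ≠ 1.9319 ✗
  (2.5, 2.5, 75°): beam 1 = 1.7321 ≠ 1.9319 ✗
  (4.5, 3.5, 150°): beam 1 = 0.5176 ≠ 1.9319 ✗
  …
  (2.5, 6.5, 30°): r_1=1.9319, r_2=1.5529, r_3=2.5882, r_4=1.5529 — all match ✓
Unique over the lattice → pose = (2.5, 6.5, 30°).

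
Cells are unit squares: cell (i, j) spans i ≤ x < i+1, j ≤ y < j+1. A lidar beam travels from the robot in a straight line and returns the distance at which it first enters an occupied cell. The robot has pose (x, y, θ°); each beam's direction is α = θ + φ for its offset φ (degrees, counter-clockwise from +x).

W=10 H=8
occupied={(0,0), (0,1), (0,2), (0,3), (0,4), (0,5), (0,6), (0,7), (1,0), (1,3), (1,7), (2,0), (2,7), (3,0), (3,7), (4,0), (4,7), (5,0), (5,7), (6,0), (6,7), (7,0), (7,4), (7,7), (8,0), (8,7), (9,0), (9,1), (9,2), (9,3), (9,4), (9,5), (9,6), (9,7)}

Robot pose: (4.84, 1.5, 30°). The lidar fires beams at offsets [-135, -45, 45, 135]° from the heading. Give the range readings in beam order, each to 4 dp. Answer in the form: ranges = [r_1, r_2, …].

beam 1: φ=-135°, α=255°
  dir = (cos 255°, sin 255°) = (-0.2588, -0.9659); from cell (4,1)
  next x-line at t=3.2455, next y-line at t=0.5176; Δt_x=3.8637, Δt_y=1.0353
    y: enter (4,0) at t=0.5176 ← occupied
  → r_1 = 0.5176
beam 2: φ=-45°, α=345°
  dir = (cos 345°, sin 345°) = (0.9659, -0.2588); from cell (4,1)
  next x-line at t=0.1656, next y-line at t=1.9319; Δt_x=1.0353, Δt_y=3.8637
    x: enter (5,1) at t=0.1656
    x: enter (6,1) at t=1.2009
    y: enter (6,0) at t=1.9319 ← occupied
  → r_2 = 1.9319
beam 3: φ=45°, α=75°
  dir = (cos 75°, sin 75°) = (0.2588, 0.9659); from cell (4,1)
  next x-line at t=0.6182, next y-line at t=0.5176; Δt_x=3.8637, Δt_y=1.0353
    y: enter (4,2) at t=0.5176
    x: enter (5,2) at t=0.6182
    y: enter (5,3) at t=1.5529
    y: enter (5,4) at t=2.5882
    y: enter (5,5) at t=3.6235
    x: enter (6,5) at t=4.4819
    y: enter (6,6) at t=4.6587
    y: enter (6,7) at t=5.6940 ← occupied
  → r_3 = 5.6940
beam 4: φ=135°, α=165°
  dir = (cos 165°, sin 165°) = (-0.9659, 0.2588); from cell (4,1)
  next x-line at t=0.8696, next y-line at t=1.9319; Δt_x=1.0353, Δt_y=3.8637
    x: enter (3,1) at t=0.8696
    x: enter (2,1) at t=1.9049
    y: enter (2,2) at t=1.9319
    x: enter (1,2) at t=2.9402
    x: enter (0,2) at t=3.9755 ← occupied
  → r_4 = 3.9755

ranges = [0.5176, 1.9319, 5.6940, 3.9755]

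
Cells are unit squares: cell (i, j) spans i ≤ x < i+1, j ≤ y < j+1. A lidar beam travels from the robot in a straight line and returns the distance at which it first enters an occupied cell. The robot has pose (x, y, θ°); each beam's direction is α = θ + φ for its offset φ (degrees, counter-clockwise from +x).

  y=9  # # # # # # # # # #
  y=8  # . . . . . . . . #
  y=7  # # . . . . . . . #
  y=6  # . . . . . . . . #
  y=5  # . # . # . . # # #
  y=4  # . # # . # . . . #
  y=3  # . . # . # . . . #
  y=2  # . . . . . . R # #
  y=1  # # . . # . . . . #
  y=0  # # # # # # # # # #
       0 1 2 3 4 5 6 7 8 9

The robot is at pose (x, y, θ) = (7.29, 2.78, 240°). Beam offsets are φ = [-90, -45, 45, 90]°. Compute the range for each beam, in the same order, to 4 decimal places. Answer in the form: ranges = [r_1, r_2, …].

beam 1: φ=-90°, α=150°
  d=(-0.8660,0.5000)  start (7,2)  tX=0.3349 tY=0.4400  stride 1/|dx|=1.1547 1/|dy|=2.0000
    cross x-line → (6,2), t=0.3349
    cross y-line → (6,3), t=0.4400
    cross x-line → (5,3), t=1.4896 (wall)
  → r_1 = 1.4896
beam 2: φ=-45°, α=195°
  d=(-0.9659,-0.2588)  start (7,2)  tX=0.3002 tY=3.0137  stride 1/|dx|=1.0353 1/|dy|=3.8637
    cross x-line → (6,2), t=0.3002
    cross x-line → (5,2), t=1.3355
    cross x-line → (4,2), t=2.3708
    cross y-line → (4,1), t=3.0137 (wall)
  → r_2 = 3.0137
beam 3: φ=45°, α=285°
  d=(0.2588,-0.9659)  start (7,2)  tX=2.7432 tY=0.8075  stride 1/|dx|=3.8637 1/|dy|=1.0353
    cross y-line → (7,1), t=0.8075
    cross y-line → (7,0), t=1.8428 (wall)
  → r_3 = 1.8428
beam 4: φ=90°, α=330°
  d=(0.8660,-0.5000)  start (7,2)  tX=0.8198 tY=1.5600  stride 1/|dx|=1.1547 1/|dy|=2.0000
    cross x-line → (8,2), t=0.8198 (wall)
  → r_4 = 0.8198

ranges = [1.4896, 3.0137, 1.8428, 0.8198]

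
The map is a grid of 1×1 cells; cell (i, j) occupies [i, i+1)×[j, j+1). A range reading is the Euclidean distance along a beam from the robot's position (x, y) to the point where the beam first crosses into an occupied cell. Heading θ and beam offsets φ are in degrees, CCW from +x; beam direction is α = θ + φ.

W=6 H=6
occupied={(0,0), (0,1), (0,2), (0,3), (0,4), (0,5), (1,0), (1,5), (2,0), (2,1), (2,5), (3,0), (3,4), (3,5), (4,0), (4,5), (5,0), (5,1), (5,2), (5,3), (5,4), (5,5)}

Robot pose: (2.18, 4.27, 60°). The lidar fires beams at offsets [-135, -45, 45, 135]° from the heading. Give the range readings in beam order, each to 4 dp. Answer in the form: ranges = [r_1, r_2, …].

beam 1: φ=-135°, α=285°
  dir = (cos 285°, sin 285°) = (0.2588, -0.9659); from cell (2,4)
  next x-line at t=3.1682, next y-line at t=0.2795; Δt_x=3.8637, Δt_y=1.0353
    y: enter (2,3) at t=0.2795
    y: enter (2,2) at t=1.3148
    y: enter (2,1) at t=2.3501 ← occupied
  → r_1 = 2.3501
beam 2: φ=-45°, α=15°
  dir = (cos 15°, sin 15°) = (0.9659, 0.2588); from cell (2,4)
  next x-line at t=0.8489, next y-line at t=2.8205; Δt_x=1.0353, Δt_y=3.8637
    x: enter (3,4) at t=0.8489 ← occupied
  → r_2 = 0.8489
beam 3: φ=45°, α=105°
  dir = (cos 105°, sin 105°) = (-0.2588, 0.9659); from cell (2,4)
  next x-line at t=0.6955, next y-line at t=0.7558; Δt_x=3.8637, Δt_y=1.0353
    x: enter (1,4) at t=0.6955
    y: enter (1,5) at t=0.7558 ← occupied
  → r_3 = 0.7558
beam 4: φ=135°, α=195°
  dir = (cos 195°, sin 195°) = (-0.9659, -0.2588); from cell (2,4)
  next x-line at t=0.1863, next y-line at t=1.0432; Δt_x=1.0353, Δt_y=3.8637
    x: enter (1,4) at t=0.1863
    y: enter (1,3) at t=1.0432
    x: enter (0,3) at t=1.2216 ← occupied
  → r_4 = 1.2216

ranges = [2.3501, 0.8489, 0.7558, 1.2216]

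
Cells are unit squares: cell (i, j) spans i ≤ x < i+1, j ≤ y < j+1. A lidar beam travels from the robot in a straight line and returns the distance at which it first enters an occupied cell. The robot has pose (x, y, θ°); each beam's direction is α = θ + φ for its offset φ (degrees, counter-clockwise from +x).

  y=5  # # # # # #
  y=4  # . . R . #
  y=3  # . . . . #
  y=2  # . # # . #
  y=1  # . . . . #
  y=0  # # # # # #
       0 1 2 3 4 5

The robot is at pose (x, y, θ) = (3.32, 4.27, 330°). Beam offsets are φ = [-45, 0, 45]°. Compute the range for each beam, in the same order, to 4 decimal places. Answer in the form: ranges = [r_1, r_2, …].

beam 1: φ=-45°, α=285°
  d=(0.2588,-0.9659)  start (3,4)  tX=2.6273 tY=0.2795  stride 1/|dx|=3.8637 1/|dy|=1.0353
    cross y-line → (3,3), t=0.2795
    cross y-line → (3,2), t=1.3148 (wall)
  → r_1 = 1.3148
beam 2: φ=0°, α=330°
  d=(0.8660,-0.5000)  start (3,4)  tX=0.7852 tY=0.5400  stride 1/|dx|=1.1547 1/|dy|=2.0000
    cross y-line → (3,3), t=0.5400
    cross x-line → (4,3), t=0.7852
    cross x-line → (5,3), t=1.9399 (wall)
  → r_2 = 1.9399
beam 3: φ=45°, α=15°
  d=(0.9659,0.2588)  start (3,4)  tX=0.7040 tY=2.8205  stride 1/|dx|=1.0353 1/|dy|=3.8637
    cross x-line → (4,4), t=0.7040
    cross x-line → (5,4), t=1.7393 (wall)
  → r_3 = 1.7393

ranges = [1.3148, 1.9399, 1.7393]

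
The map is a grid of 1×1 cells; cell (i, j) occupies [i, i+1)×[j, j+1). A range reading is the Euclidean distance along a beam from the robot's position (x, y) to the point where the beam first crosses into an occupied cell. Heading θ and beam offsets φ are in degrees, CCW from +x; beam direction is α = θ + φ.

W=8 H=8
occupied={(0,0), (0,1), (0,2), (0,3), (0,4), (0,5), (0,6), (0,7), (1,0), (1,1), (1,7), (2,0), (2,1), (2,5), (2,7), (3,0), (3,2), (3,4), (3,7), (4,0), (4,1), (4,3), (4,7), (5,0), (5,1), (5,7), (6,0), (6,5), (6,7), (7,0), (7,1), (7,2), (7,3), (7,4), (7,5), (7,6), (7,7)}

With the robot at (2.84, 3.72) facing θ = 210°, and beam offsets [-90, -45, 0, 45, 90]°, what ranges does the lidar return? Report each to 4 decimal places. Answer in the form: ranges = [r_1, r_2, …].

ranges = [1.4780, 1.9049, 2.1246, 1.7807, 0.8314]

beam 1: φ=-90°, α=120°
  dir = (cos 120°, sin 120°) = (-0.5000, 0.8660); from cell (2,3)
  next x-line at t=1.6800, next y-line at t=0.3233; Δt_x=2.0000, Δt_y=1.1547
    y: enter (2,4) at t=0.3233
    y: enter (2,5) at t=1.4780 ← occupied
  → r_1 = 1.4780
beam 2: φ=-45°, α=165°
  dir = (cos 165°, sin 165°) = (-0.9659, 0.2588); from cell (2,3)
  next x-line at t=0.8696, next y-line at t=1.0818; Δt_x=1.0353, Δt_y=3.8637
    x: enter (1,3) at t=0.8696
    y: enter (1,4) at t=1.0818
    x: enter (0,4) at t=1.9049 ← occupied
  → r_2 = 1.9049
beam 3: φ=0°, α=210°
  dir = (cos 210°, sin 210°) = (-0.8660, -0.5000); from cell (2,3)
  next x-line at t=0.9699, next y-line at t=1.4400; Δt_x=1.1547, Δt_y=2.0000
    x: enter (1,3) at t=0.9699
    y: enter (1,2) at t=1.4400
    x: enter (0,2) at t=2.1246 ← occupied
  → r_3 = 2.1246
beam 4: φ=45°, α=255°
  dir = (cos 255°, sin 255°) = (-0.2588, -0.9659); from cell (2,3)
  next x-line at t=3.2455, next y-line at t=0.7454; Δt_x=3.8637, Δt_y=1.0353
    y: enter (2,2) at t=0.7454
    y: enter (2,1) at t=1.7807 ← occupied
  → r_4 = 1.7807
beam 5: φ=90°, α=300°
  dir = (cos 300°, sin 300°) = (0.5000, -0.8660); from cell (2,3)
  next x-line at t=0.3200, next y-line at t=0.8314; Δt_x=2.0000, Δt_y=1.1547
    x: enter (3,3) at t=0.3200
    y: enter (3,2) at t=0.8314 ← occupied
  → r_5 = 0.8314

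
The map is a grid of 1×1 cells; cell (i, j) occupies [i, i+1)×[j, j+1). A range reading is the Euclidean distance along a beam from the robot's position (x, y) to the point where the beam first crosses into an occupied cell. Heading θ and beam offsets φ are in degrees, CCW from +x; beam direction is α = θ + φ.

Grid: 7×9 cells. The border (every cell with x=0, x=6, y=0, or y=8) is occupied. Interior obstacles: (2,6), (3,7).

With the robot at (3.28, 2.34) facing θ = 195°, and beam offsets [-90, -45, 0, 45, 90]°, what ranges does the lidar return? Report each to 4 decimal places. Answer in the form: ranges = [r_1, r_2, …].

ranges = [3.7891, 2.6327, 2.3604, 1.5473, 1.3873]

beam 1: φ=-90°, α=105°
  d=(-0.2588,0.9659)  start (3,2)  tX=1.0818 tY=0.6833  stride 1/|dx|=3.8637 1/|dy|=1.0353
    cross y-line → (3,3), t=0.6833
    cross x-line → (2,3), t=1.0818
    cross y-line → (2,4), t=1.7186
    cross y-line → (2,5), t=2.7538
    cross y-line → (2,6), t=3.7891 (wall)
  → r_1 = 3.7891
beam 2: φ=-45°, α=150°
  d=(-0.8660,0.5000)  start (3,2)  tX=0.3233 tY=1.3200  stride 1/|dx|=1.1547 1/|dy|=2.0000
    cross x-line → (2,2), t=0.3233
    cross y-line → (2,3), t=1.3200
    cross x-line → (1,3), t=1.4780
    cross x-line → (0,3), t=2.6327 (wall)
  → r_2 = 2.6327
beam 3: φ=0°, α=195°
  d=(-0.9659,-0.2588)  start (3,2)  tX=0.2899 tY=1.3137  stride 1/|dx|=1.0353 1/|dy|=3.8637
    cross x-line → (2,2), t=0.2899
    cross y-line → (2,1), t=1.3137
    cross x-line → (1,1), t=1.3252
    cross x-line → (0,1), t=2.3604 (wall)
  → r_3 = 2.3604
beam 4: φ=45°, α=240°
  d=(-0.5000,-0.8660)  start (3,2)  tX=0.5600 tY=0.3926  stride 1/|dx|=2.0000 1/|dy|=1.1547
    cross y-line → (3,1), t=0.3926
    cross x-line → (2,1), t=0.5600
    cross y-line → (2,0), t=1.5473 (wall)
  → r_4 = 1.5473
beam 5: φ=90°, α=285°
  d=(0.2588,-0.9659)  start (3,2)  tX=2.7819 tY=0.3520  stride 1/|dx|=3.8637 1/|dy|=1.0353
    cross y-line → (3,1), t=0.3520
    cross y-line → (3,0), t=1.3873 (wall)
  → r_5 = 1.3873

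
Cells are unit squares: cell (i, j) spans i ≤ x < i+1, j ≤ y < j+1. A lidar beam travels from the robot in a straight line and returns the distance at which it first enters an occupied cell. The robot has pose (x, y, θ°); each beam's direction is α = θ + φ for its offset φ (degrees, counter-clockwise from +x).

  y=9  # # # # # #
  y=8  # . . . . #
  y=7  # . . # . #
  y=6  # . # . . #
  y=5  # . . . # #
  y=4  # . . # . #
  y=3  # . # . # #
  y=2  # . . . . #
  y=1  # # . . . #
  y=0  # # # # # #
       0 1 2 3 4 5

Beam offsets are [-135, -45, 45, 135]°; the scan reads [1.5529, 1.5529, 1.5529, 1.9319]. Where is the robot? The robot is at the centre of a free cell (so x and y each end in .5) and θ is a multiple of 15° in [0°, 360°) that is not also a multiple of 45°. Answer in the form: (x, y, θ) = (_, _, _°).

Enumerate (i+0.5, j+0.5, θ) over the 25 free cells and 16 admissible headings. For each, cast all 4 beams and compare to the given ranges.
  (1.5, 8.5, 330°): beam 1 = 0.5176 ≠ 1.5529 ✗
  (1.5, 4.5, 285°): beam 1 = 0.5774 ≠ 1.5529 ✗
  (3.5, 2.5, 30°): beam 4 = 2.5882 ≠ 1.9319 ✗
  (1.5, 8.5, 120°): beam 1 = 1.9319 ≠ 1.5529 ✗
  …
  (3.5, 2.5, 60°): r_1=1.5529, r_2=1.5529, r_3=1.5529, r_4=1.9319 — all match ✓
Unique over the lattice → pose = (3.5, 2.5, 60°).

(x, y, θ) = (3.5, 2.5, 60°)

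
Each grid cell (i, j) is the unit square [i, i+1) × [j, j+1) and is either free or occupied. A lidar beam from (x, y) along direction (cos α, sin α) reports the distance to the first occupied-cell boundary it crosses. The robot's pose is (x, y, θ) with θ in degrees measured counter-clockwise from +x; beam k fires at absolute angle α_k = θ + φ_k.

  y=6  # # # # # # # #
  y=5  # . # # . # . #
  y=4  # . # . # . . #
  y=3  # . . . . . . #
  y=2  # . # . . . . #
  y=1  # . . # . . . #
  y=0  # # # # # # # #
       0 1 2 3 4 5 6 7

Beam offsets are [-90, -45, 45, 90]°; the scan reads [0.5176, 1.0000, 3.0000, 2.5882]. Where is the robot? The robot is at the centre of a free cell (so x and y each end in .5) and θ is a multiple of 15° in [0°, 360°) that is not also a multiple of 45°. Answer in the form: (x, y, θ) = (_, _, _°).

(x, y, θ) = (5.5, 1.5, 15°)

The pose lattice has 23·16 = 368 candidates. Test each by forward raycasting.
  (5.5, 1.5, 30°): beam 1 = 0.5774 ≠ 0.5176 ✗
  (6.5, 5.5, 165°): beam 2 = 0.5774 ≠ 1.0000 ✗
  (3.5, 3.5, 240°): beam 1 = 1.0000 ≠ 0.5176 ✗
  …
  (5.5, 1.5, 15°): r_1=0.5176, r_2=1.0000, r_3=3.0000, r_4=2.5882 — all match ✓
Unique over the lattice → pose = (5.5, 1.5, 15°).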